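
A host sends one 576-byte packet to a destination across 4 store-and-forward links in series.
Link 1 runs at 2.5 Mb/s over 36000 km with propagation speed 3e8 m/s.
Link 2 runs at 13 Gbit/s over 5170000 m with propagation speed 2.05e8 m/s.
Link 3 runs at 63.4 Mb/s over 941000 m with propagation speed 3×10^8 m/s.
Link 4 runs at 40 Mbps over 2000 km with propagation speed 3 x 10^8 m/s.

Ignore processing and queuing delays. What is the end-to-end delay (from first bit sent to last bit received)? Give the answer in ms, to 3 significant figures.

157 ms

L = 576 × 8 = 4608 bits.
Transmission delays (L/R per hop): 1.8432, 0.000354462, 0.0726814, 0.1152 ms; sum = 2.03144 ms.
Propagation delays (d/s per hop): 120, 25.2195, 3.13667, 6.66667 ms; sum = 155.023 ms.
End-to-end = 157 ms.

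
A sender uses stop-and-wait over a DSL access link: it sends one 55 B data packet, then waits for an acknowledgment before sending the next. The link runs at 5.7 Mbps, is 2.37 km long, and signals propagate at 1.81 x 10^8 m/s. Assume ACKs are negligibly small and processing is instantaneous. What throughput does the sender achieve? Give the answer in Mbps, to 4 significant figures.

t_tx = L/R = 440/5700000 = 7.7193e-05 s.
t_prop = 2370/181000000 = 1.30939e-05 s; RTT = 2.61878e-05 s.
Cycle = t_tx + RTT = 0.000103381 s.
Throughput = L / cycle = 440 / 0.000103381 = 4.256 Mbps.

4.256 Mbps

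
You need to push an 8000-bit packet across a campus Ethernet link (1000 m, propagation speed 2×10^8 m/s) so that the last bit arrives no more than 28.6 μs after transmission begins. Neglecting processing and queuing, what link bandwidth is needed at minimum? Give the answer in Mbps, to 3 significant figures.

339 Mbps

Propagation delay = 1000 / 200000000 = 5 μs.
Transmission budget = 28.6 − 5 = 23.6 μs.
R ≥ L / t_tx = 8000 bits / 2.36e-05 s = 339 Mbps.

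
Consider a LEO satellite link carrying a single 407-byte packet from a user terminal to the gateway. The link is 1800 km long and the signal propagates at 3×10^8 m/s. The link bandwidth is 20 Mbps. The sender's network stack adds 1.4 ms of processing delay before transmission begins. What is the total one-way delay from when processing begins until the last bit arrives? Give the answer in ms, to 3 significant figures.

L = 407 × 8 = 3256 bits.
Transmission delay = L/R = 3256 / 20000000 = 0.1628 ms.
Propagation delay = d/s = 1800000 m / 300000000 m/s = 6 ms.
Plus processing delay 1.4 ms = 1.4 ms.
Total = 7.56 ms.

7.56 ms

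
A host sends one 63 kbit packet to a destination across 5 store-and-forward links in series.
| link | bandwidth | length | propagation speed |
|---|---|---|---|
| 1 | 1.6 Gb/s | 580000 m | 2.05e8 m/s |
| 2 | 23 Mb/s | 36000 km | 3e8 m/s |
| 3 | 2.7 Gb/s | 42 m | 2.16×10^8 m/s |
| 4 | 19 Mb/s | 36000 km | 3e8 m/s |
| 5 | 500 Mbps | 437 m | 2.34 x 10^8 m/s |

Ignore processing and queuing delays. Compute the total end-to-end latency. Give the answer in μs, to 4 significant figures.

249100 μs

L = 63000 bits.
Transmission delays (L/R per hop): 39.375, 2739.13, 23.3333, 3315.79, 126 μs; sum = 6243.63 μs.
Propagation delays (d/s per hop): 2829.27, 120000, 0.194444, 120000, 1.86752 μs; sum = 242831 μs.
End-to-end = 249100 μs.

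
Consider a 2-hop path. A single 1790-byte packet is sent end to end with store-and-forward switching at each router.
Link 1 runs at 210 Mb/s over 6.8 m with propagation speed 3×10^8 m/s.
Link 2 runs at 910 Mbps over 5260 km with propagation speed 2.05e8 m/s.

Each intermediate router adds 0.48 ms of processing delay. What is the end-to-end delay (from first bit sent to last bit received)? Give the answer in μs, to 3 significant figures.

26200 μs

L = 1790 × 8 = 14320 bits.
Transmission delays (L/R per hop): 68.1905, 15.7363 μs; sum = 83.9267 μs.
Propagation delays (d/s per hop): 0.0226667, 25658.5 μs; sum = 25658.6 μs.
Processing at 1 router(s): 1 × 0.48 ms = 480 μs.
End-to-end = 26200 μs.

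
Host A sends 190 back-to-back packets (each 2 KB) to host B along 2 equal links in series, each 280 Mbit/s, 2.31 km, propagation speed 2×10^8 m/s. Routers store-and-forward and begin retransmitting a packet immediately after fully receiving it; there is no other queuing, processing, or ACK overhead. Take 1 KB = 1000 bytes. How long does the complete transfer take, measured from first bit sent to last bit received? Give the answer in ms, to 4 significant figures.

Per-hop transmission t_tx = L/R = 16000/280000000 = 0.0571429 ms.
Per-hop propagation t_prop = 2310/200000000 = 0.01155 ms.
Pipeline fill: first packet needs 2·t_tx to clear all hops; remaining 189 packets each add one t_tx.
Total = (2+190-1)·t_tx + 2·t_prop = 191·0.0571429 + 2·0.01155 = 10.94 ms.

10.94 ms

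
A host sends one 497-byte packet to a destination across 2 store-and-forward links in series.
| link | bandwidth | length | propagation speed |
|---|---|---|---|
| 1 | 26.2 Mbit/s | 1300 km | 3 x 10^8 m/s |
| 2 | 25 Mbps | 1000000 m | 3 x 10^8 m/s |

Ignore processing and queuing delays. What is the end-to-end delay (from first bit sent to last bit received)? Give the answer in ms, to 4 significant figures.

L = 497 × 8 = 3976 bits.
Transmission delays (L/R per hop): 0.151756, 0.15904 ms; sum = 0.310796 ms.
Propagation delays (d/s per hop): 4.33333, 3.33333 ms; sum = 7.66667 ms.
End-to-end = 7.977 ms.

7.977 ms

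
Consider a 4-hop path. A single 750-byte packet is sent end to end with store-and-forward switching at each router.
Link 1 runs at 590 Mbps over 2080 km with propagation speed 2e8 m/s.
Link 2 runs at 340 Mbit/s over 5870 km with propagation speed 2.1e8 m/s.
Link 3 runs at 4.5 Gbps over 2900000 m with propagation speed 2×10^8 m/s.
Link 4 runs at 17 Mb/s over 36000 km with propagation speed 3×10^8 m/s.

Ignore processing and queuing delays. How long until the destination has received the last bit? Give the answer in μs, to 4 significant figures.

L = 750 × 8 = 6000 bits.
Transmission delays (L/R per hop): 10.1695, 17.6471, 1.33333, 352.941 μs; sum = 382.091 μs.
Propagation delays (d/s per hop): 10400, 27952.4, 14500, 120000 μs; sum = 172852 μs.
End-to-end = 173200 μs.

173200 μs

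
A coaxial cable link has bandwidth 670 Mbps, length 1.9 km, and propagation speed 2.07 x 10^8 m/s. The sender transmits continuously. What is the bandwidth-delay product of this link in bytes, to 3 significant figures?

769 bytes

Propagation delay = 1900 / 2.07e+08 = 9.17874e-06 s.
BDP = R × t_prop = 670000000 × 9.17874e-06 = 6149.76 bits.
In bytes: 6149.76/8 = 769 bytes.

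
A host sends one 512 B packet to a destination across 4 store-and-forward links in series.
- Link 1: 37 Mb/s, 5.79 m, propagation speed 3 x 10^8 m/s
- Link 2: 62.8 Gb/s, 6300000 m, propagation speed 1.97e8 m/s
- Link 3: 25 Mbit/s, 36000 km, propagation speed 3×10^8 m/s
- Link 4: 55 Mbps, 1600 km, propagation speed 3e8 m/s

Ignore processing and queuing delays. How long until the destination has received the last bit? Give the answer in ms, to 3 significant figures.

158 ms

L = 512 × 8 = 4096 bits.
Transmission delays (L/R per hop): 0.110703, 6.52229e-05, 0.16384, 0.0744727 ms; sum = 0.349081 ms.
Propagation delays (d/s per hop): 1.93e-05, 31.9797, 120, 5.33333 ms; sum = 157.313 ms.
End-to-end = 158 ms.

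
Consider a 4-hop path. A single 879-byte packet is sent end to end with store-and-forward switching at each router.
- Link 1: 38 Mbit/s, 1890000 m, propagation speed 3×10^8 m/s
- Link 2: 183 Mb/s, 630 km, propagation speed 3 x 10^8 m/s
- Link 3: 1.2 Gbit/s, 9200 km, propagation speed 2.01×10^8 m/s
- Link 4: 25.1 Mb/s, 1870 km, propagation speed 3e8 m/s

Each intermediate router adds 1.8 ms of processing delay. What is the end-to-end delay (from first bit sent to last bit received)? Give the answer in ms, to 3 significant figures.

66.3 ms

L = 879 × 8 = 7032 bits.
Transmission delays (L/R per hop): 0.185053, 0.0384262, 0.00586, 0.280159 ms; sum = 0.509498 ms.
Propagation delays (d/s per hop): 6.3, 2.1, 45.7711, 6.23333 ms; sum = 60.4045 ms.
Processing at 3 router(s): 3 × 1.8 ms = 5.4 ms.
End-to-end = 66.3 ms.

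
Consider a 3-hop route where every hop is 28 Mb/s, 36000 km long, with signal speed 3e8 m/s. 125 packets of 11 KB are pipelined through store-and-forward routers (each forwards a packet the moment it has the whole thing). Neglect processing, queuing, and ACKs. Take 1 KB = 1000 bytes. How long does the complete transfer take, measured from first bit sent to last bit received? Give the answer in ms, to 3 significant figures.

Per-hop transmission t_tx = L/R = 88000/28000000 = 3.14286 ms.
Per-hop propagation t_prop = 36000000/300000000 = 120 ms.
Pipeline fill: first packet needs 3·t_tx to clear all hops; remaining 124 packets each add one t_tx.
Total = (3+125-1)·t_tx + 3·t_prop = 127·3.14286 + 3·120 = 759 ms.

759 ms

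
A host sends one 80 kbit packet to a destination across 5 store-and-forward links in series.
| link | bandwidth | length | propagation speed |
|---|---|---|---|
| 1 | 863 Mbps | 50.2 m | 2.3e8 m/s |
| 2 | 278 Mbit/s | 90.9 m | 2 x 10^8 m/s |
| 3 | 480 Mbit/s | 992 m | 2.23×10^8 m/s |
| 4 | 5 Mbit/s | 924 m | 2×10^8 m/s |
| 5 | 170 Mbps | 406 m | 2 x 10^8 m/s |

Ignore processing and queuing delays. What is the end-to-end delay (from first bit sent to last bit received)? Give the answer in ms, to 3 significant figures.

L = 80000 bits.
Transmission delays (L/R per hop): 0.0926999, 0.28777, 0.166667, 16, 0.470588 ms; sum = 17.0177 ms.
Propagation delays (d/s per hop): 0.000218261, 0.0004545, 0.00444843, 0.00462, 0.00203 ms; sum = 0.0117712 ms.
End-to-end = 17.0 ms.

17.0 ms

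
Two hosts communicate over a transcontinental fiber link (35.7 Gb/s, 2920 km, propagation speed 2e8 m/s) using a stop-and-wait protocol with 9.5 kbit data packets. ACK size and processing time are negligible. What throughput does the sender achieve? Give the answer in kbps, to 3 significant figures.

t_tx = L/R = 9500/35700000000 = 2.66106e-07 s.
t_prop = 2920000/200000000 = 0.0146 s; RTT = 0.0292 s.
Cycle = t_tx + RTT = 0.0292003 s.
Throughput = L / cycle = 9500 / 0.0292003 = 325 kbps.

325 kbps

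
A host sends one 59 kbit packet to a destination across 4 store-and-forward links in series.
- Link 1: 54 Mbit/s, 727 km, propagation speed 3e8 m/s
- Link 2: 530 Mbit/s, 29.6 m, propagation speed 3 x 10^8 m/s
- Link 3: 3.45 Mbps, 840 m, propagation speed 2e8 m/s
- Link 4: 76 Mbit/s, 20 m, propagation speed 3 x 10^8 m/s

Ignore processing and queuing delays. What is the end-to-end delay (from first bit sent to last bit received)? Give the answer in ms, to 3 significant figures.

L = 59000 bits.
Transmission delays (L/R per hop): 1.09259, 0.111321, 17.1014, 0.776316 ms; sum = 19.0817 ms.
Propagation delays (d/s per hop): 2.42333, 9.86667e-05, 0.0042, 6.66667e-05 ms; sum = 2.4277 ms.
End-to-end = 21.5 ms.

21.5 ms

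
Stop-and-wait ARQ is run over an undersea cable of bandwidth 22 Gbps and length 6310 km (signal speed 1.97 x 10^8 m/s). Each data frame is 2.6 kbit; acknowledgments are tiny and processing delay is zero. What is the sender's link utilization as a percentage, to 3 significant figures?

t_tx = L/R = 2600/22000000000 = 1.18182e-07 s.
t_prop = 6310000/197000000 = 0.0320305 s; RTT = 0.0640609 s.
Cycle = t_tx + RTT = 0.064061 s.
Utilization = t_tx / cycle = 1.18182e-07/0.064061 = 0.000184 %.

0.000184 %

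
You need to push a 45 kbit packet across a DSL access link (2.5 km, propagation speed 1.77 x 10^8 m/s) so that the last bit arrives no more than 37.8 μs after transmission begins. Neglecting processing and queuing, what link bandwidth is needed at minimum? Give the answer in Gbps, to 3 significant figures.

1.90 Gbps

Propagation delay = 2500 / 177000000 = 14.1243 μs.
Transmission budget = 37.8 − 14.1243 = 23.6757 μs.
R ≥ L / t_tx = 45000 bits / 2.36757e-05 s = 1.90 Gbps.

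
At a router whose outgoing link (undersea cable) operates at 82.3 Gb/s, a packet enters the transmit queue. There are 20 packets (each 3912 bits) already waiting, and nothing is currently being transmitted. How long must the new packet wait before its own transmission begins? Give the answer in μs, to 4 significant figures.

0.9507 μs

Each queued packet: L/R = 3912/82300000000 = 0.0475334 μs.
20 queued → 0.950668 μs.
Queuing delay = 0.9507 μs.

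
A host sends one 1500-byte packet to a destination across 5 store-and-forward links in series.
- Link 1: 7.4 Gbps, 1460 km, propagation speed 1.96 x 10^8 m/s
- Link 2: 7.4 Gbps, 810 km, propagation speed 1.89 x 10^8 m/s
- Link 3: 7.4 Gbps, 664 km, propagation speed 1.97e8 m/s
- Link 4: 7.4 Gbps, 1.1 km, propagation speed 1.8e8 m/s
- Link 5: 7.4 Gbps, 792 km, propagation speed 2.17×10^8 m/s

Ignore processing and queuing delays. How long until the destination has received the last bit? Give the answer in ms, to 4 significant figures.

18.77 ms

L = 1500 × 8 = 12000 bits.
Transmission delay per hop = L/R = 12000/7400000000 = 0.00162162 ms; 5 hops → 0.00810811 ms.
Propagation delays (d/s per hop): 7.44898, 4.28571, 3.37056, 0.00611111, 3.64977 ms; sum = 18.7611 ms.
End-to-end = 18.77 ms.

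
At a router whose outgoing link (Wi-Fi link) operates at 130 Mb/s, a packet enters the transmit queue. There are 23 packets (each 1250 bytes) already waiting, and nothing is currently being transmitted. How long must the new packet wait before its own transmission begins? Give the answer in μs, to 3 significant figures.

Each queued packet: L/R = 10000/130000000 = 76.9231 μs.
23 queued → 1769.23 μs.
Queuing delay = 1770 μs.

1770 μs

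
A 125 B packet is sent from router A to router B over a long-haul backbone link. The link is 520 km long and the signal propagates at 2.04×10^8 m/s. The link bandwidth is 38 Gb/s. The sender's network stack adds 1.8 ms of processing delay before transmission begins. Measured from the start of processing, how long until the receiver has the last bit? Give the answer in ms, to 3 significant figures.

4.35 ms

L = 125 × 8 = 1000 bits.
Transmission delay = L/R = 1000 / 38000000000 = 2.63158e-05 ms.
Propagation delay = d/s = 520000 m / 204000000 m/s = 2.54902 ms.
Plus processing delay 1.8 ms = 1.8 ms.
Total = 4.35 ms.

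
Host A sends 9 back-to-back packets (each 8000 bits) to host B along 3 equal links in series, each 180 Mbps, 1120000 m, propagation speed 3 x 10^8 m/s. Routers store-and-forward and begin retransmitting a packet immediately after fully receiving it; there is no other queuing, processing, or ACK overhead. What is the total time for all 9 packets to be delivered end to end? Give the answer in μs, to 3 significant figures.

11700 μs

Per-hop transmission t_tx = L/R = 8000/180000000 = 44.4444 μs.
Per-hop propagation t_prop = 1120000/300000000 = 3733.33 μs.
Pipeline fill: first packet needs 3·t_tx to clear all hops; remaining 8 packets each add one t_tx.
Total = (3+9-1)·t_tx + 3·t_prop = 11·44.4444 + 3·3733.33 = 11700 μs.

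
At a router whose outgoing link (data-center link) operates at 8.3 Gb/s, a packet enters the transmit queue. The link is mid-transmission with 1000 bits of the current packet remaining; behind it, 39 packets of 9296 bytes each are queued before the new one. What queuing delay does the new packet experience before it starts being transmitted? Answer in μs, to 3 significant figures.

Each queued packet: L/R = 74368/8.3e+09 = 8.96 μs.
39 queued → 349.44 μs.
Plus remaining 1000 bits of current packet: 0.120482 μs.
Queuing delay = 350 μs.

350 μs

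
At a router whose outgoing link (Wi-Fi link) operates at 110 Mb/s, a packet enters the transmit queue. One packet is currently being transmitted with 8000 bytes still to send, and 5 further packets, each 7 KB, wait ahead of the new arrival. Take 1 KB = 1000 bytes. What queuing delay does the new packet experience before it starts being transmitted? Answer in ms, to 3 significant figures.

3.13 ms

Each queued packet: L/R = 56000/110000000 = 0.509091 ms.
5 queued → 2.54545 ms.
Plus remaining 64000 bits of current packet: 0.581818 ms.
Queuing delay = 3.13 ms.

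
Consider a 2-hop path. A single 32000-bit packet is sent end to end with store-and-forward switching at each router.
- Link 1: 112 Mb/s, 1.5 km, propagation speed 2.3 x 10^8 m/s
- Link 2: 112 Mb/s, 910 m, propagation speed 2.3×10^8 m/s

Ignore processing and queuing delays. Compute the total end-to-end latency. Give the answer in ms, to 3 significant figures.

Transmission delay per hop = L/R = 32000/112000000 = 0.285714 ms; 2 hops → 0.571429 ms.
Propagation delays (d/s per hop): 0.00652174, 0.00395652 ms; sum = 0.0104783 ms.
End-to-end = 0.582 ms.

0.582 ms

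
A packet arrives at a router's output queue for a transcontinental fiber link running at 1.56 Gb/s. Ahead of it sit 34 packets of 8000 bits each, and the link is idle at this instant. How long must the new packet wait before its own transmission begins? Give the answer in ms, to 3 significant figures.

Each queued packet: L/R = 8000/1560000000 = 0.00512821 ms.
34 queued → 0.174359 ms.
Queuing delay = 0.174 ms.

0.174 ms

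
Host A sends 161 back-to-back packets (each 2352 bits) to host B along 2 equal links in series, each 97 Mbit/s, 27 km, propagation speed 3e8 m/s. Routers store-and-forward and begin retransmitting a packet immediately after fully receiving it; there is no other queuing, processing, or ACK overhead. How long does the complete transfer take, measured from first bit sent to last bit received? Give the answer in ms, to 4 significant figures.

Per-hop transmission t_tx = L/R = 2352/97000000 = 0.0242474 ms.
Per-hop propagation t_prop = 27000/300000000 = 0.09 ms.
Pipeline fill: first packet needs 2·t_tx to clear all hops; remaining 160 packets each add one t_tx.
Total = (2+161-1)·t_tx + 2·t_prop = 162·0.0242474 + 2·0.09 = 4.108 ms.

4.108 ms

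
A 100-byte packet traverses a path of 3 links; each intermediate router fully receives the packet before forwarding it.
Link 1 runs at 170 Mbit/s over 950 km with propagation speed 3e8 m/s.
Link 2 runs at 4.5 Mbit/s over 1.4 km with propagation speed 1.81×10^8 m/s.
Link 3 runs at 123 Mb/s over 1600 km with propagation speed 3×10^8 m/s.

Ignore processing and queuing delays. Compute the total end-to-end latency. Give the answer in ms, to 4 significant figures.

L = 100 × 8 = 800 bits.
Transmission delays (L/R per hop): 0.00470588, 0.177778, 0.00650407 ms; sum = 0.188988 ms.
Propagation delays (d/s per hop): 3.16667, 0.00773481, 5.33333 ms; sum = 8.50773 ms.
End-to-end = 8.697 ms.

8.697 ms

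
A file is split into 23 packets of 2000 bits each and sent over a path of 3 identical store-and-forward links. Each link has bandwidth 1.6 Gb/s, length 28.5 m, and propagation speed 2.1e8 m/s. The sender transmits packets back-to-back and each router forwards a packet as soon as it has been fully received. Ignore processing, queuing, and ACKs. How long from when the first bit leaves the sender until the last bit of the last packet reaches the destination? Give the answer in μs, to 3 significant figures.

Per-hop transmission t_tx = L/R = 2000/1600000000 = 1.25 μs.
Per-hop propagation t_prop = 28.5/210000000 = 0.135714 μs.
Pipeline fill: first packet needs 3·t_tx to clear all hops; remaining 22 packets each add one t_tx.
Total = (3+23-1)·t_tx + 3·t_prop = 25·1.25 + 3·0.135714 = 31.7 μs.

31.7 μs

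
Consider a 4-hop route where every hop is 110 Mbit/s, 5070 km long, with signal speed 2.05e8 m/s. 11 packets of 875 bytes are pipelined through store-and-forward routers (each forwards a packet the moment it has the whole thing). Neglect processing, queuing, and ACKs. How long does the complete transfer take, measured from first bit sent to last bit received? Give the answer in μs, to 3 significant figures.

99800 μs

Per-hop transmission t_tx = L/R = 7000/110000000 = 63.6364 μs.
Per-hop propagation t_prop = 5070000/2.05e+08 = 24731.7 μs.
Pipeline fill: first packet needs 4·t_tx to clear all hops; remaining 10 packets each add one t_tx.
Total = (4+11-1)·t_tx + 4·t_prop = 14·63.6364 + 4·24731.7 = 99800 μs.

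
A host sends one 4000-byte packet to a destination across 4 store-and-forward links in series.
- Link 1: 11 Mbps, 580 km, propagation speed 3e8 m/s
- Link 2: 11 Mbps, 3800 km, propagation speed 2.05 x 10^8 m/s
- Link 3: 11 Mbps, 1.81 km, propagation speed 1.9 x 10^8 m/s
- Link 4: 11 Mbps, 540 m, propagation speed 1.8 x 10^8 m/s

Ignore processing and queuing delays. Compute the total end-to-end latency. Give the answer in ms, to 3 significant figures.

L = 4000 × 8 = 32000 bits.
Transmission delay per hop = L/R = 32000/11000000 = 2.90909 ms; 4 hops → 11.6364 ms.
Propagation delays (d/s per hop): 1.93333, 18.5366, 0.00952632, 0.003 ms; sum = 20.4824 ms.
End-to-end = 32.1 ms.

32.1 ms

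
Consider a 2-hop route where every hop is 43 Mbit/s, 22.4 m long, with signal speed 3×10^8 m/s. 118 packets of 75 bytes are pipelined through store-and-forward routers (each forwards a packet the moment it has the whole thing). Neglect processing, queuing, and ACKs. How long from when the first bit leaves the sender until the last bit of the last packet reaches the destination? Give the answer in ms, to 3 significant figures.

1.66 ms

Per-hop transmission t_tx = L/R = 600/43000000 = 0.0139535 ms.
Per-hop propagation t_prop = 22.4/300000000 = 7.46667e-05 ms.
Pipeline fill: first packet needs 2·t_tx to clear all hops; remaining 117 packets each add one t_tx.
Total = (2+118-1)·t_tx + 2·t_prop = 119·0.0139535 + 2·7.46667e-05 = 1.66 ms.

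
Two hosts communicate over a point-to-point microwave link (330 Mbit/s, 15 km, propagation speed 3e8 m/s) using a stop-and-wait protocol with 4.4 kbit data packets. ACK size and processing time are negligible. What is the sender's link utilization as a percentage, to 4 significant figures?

11.76 %

t_tx = L/R = 4400/330000000 = 1.33333e-05 s.
t_prop = 15000/300000000 = 5e-05 s; RTT = 0.0001 s.
Cycle = t_tx + RTT = 0.000113333 s.
Utilization = t_tx / cycle = 1.33333e-05/0.000113333 = 11.76 %.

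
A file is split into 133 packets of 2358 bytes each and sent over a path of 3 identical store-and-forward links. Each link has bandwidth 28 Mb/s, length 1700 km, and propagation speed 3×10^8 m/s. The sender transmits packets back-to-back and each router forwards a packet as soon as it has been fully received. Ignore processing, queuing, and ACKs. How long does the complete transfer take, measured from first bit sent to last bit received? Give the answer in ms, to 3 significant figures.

108 ms

Per-hop transmission t_tx = L/R = 18864/28000000 = 0.673714 ms.
Per-hop propagation t_prop = 1700000/300000000 = 5.66667 ms.
Pipeline fill: first packet needs 3·t_tx to clear all hops; remaining 132 packets each add one t_tx.
Total = (3+133-1)·t_tx + 3·t_prop = 135·0.673714 + 3·5.66667 = 108 ms.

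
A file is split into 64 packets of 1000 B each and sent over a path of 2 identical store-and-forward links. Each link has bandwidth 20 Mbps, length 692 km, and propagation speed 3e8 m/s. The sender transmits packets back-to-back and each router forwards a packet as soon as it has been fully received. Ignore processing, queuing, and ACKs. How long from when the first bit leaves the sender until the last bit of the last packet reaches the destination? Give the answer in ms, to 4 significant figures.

Per-hop transmission t_tx = L/R = 8000/20000000 = 0.4 ms.
Per-hop propagation t_prop = 692000/300000000 = 2.30667 ms.
Pipeline fill: first packet needs 2·t_tx to clear all hops; remaining 63 packets each add one t_tx.
Total = (2+64-1)·t_tx + 2·t_prop = 65·0.4 + 2·2.30667 = 30.61 ms.

30.61 ms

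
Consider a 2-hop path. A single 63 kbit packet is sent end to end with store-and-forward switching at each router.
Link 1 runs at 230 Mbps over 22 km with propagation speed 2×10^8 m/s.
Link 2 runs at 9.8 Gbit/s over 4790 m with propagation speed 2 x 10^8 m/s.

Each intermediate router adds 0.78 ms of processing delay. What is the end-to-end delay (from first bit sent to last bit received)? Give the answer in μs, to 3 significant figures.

1190 μs

L = 63000 bits.
Transmission delays (L/R per hop): 273.913, 6.42857 μs; sum = 280.342 μs.
Propagation delays (d/s per hop): 110, 23.95 μs; sum = 133.95 μs.
Processing at 1 router(s): 1 × 0.78 ms = 780 μs.
End-to-end = 1190 μs.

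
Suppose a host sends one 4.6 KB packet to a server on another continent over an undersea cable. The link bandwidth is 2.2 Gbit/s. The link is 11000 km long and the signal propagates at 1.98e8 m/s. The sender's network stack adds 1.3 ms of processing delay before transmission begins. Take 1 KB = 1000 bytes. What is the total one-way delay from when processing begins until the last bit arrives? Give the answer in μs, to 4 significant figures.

56870 μs

L = 36800 bits.
Transmission delay = L/R = 36800 / 2200000000 = 16.7273 μs.
Propagation delay = d/s = 11000000 m / 198000000 m/s = 55555.6 μs.
Plus processing delay 1.3 ms = 1300 μs.
Total = 56870 μs.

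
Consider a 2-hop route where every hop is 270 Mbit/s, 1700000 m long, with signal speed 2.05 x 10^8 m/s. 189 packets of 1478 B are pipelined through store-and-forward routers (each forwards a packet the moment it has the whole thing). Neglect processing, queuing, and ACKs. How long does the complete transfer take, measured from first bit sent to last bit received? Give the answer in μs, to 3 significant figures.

24900 μs

Per-hop transmission t_tx = L/R = 11824/270000000 = 43.7926 μs.
Per-hop propagation t_prop = 1700000/2.05e+08 = 8292.68 μs.
Pipeline fill: first packet needs 2·t_tx to clear all hops; remaining 188 packets each add one t_tx.
Total = (2+189-1)·t_tx + 2·t_prop = 190·43.7926 + 2·8292.68 = 24900 μs.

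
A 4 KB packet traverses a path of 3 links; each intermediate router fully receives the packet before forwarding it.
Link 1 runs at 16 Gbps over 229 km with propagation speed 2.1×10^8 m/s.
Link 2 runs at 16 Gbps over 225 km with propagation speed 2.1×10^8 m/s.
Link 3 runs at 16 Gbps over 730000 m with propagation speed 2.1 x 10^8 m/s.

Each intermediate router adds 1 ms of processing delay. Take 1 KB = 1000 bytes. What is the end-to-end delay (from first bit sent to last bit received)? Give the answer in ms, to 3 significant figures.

L = 32000 bits.
Transmission delay per hop = L/R = 32000/16000000000 = 0.002 ms; 3 hops → 0.006 ms.
Propagation delays (d/s per hop): 1.09048, 1.07143, 3.47619 ms; sum = 5.6381 ms.
Processing at 2 router(s): 2 × 1 ms = 2 ms.
End-to-end = 7.64 ms.

7.64 ms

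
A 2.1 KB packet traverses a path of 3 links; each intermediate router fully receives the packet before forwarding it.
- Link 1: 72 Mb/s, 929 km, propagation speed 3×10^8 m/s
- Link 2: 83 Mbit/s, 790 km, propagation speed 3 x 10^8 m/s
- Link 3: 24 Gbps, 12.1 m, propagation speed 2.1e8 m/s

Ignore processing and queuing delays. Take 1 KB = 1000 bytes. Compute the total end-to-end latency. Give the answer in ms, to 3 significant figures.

6.17 ms

L = 16800 bits.
Transmission delays (L/R per hop): 0.233333, 0.20241, 0.0007 ms; sum = 0.436443 ms.
Propagation delays (d/s per hop): 3.09667, 2.63333, 5.7619e-05 ms; sum = 5.73006 ms.
End-to-end = 6.17 ms.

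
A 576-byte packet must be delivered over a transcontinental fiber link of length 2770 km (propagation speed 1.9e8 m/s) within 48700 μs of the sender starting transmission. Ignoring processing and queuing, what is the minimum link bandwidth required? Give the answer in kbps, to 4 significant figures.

135.0 kbps

L = 4608 bits.
Propagation delay = 2770000 / 190000000 = 14578.9 μs.
Transmission budget = 48700 − 14578.9 = 34121.1 μs.
R ≥ L / t_tx = 4608 bits / 0.0341211 s = 135.0 kbps.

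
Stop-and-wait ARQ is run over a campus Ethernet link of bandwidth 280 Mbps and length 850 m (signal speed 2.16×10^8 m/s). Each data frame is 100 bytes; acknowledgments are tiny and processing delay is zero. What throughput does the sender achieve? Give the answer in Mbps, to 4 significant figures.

t_tx = L/R = 800/280000000 = 2.85714e-06 s.
t_prop = 850/216000000 = 3.93519e-06 s; RTT = 7.87037e-06 s.
Cycle = t_tx + RTT = 1.07275e-05 s.
Throughput = L / cycle = 800 / 1.07275e-05 = 74.57 Mbps.

74.57 Mbps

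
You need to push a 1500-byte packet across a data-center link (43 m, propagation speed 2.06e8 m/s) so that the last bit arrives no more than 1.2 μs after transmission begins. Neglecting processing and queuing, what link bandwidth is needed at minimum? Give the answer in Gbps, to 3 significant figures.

12.1 Gbps

L = 12000 bits.
Propagation delay = 43 / 206000000 = 0.208738 μs.
Transmission budget = 1.2 − 0.208738 = 0.991262 μs.
R ≥ L / t_tx = 12000 bits / 9.91262e-07 s = 12.1 Gbps.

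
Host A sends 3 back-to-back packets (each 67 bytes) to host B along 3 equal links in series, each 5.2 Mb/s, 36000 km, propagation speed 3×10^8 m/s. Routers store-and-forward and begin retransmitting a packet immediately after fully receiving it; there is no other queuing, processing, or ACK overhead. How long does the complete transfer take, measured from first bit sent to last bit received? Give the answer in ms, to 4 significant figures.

Per-hop transmission t_tx = L/R = 536/5200000 = 0.103077 ms.
Per-hop propagation t_prop = 36000000/300000000 = 120 ms.
Pipeline fill: first packet needs 3·t_tx to clear all hops; remaining 2 packets each add one t_tx.
Total = (3+3-1)·t_tx + 3·t_prop = 5·0.103077 + 3·120 = 360.5 ms.

360.5 ms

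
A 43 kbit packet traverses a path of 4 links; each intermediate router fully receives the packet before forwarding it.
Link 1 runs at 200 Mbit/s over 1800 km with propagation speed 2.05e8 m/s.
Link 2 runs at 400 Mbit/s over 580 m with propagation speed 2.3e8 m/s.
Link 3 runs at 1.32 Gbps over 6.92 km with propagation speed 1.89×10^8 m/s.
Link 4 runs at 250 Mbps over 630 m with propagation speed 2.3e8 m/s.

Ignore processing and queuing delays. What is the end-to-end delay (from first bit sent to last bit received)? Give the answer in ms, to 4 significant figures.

9.349 ms

L = 43000 bits.
Transmission delays (L/R per hop): 0.215, 0.1075, 0.0325758, 0.172 ms; sum = 0.527076 ms.
Propagation delays (d/s per hop): 8.78049, 0.00252174, 0.0366138, 0.00273913 ms; sum = 8.82236 ms.
End-to-end = 9.349 ms.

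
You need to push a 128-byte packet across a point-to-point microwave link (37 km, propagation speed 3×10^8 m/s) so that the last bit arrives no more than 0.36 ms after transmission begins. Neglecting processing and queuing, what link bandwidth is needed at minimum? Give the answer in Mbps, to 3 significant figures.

L = 1024 bits.
Propagation delay = 37000 / 300000000 = 0.123333 ms.
Transmission budget = 0.36 − 0.123333 = 0.236667 ms.
R ≥ L / t_tx = 1024 bits / 0.000236667 s = 4.33 Mbps.

4.33 Mbps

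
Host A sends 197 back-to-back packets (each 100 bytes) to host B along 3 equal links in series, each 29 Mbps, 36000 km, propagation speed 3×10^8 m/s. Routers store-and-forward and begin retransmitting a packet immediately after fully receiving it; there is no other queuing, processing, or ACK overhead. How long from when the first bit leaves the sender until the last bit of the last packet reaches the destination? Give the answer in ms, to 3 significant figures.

Per-hop transmission t_tx = L/R = 800/29000000 = 0.0275862 ms.
Per-hop propagation t_prop = 36000000/300000000 = 120 ms.
Pipeline fill: first packet needs 3·t_tx to clear all hops; remaining 196 packets each add one t_tx.
Total = (3+197-1)·t_tx + 3·t_prop = 199·0.0275862 + 3·120 = 365 ms.

365 ms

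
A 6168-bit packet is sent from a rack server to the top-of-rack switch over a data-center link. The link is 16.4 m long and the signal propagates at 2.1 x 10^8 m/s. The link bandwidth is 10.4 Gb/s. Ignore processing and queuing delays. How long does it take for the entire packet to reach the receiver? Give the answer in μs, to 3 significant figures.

0.671 μs

Transmission delay = L/R = 6168 / 10400000000 = 0.593077 μs.
Propagation delay = d/s = 16.4 m / 210000000 m/s = 0.0780952 μs.
Total = 0.671 μs.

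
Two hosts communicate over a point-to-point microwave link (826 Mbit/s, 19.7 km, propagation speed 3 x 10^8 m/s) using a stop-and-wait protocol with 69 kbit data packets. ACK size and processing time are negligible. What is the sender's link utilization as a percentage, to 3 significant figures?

t_tx = L/R = 69000/826000000 = 8.35351e-05 s.
t_prop = 19700/300000000 = 6.56667e-05 s; RTT = 0.000131333 s.
Cycle = t_tx + RTT = 0.000214868 s.
Utilization = t_tx / cycle = 8.35351e-05/0.000214868 = 38.9 %.

38.9 %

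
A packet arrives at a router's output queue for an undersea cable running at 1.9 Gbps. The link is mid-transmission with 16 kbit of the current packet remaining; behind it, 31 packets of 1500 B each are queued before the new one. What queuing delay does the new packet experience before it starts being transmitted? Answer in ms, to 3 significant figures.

Each queued packet: L/R = 12000/1900000000 = 0.00631579 ms.
31 queued → 0.195789 ms.
Plus remaining 16000 bits of current packet: 0.00842105 ms.
Queuing delay = 0.204 ms.

0.204 ms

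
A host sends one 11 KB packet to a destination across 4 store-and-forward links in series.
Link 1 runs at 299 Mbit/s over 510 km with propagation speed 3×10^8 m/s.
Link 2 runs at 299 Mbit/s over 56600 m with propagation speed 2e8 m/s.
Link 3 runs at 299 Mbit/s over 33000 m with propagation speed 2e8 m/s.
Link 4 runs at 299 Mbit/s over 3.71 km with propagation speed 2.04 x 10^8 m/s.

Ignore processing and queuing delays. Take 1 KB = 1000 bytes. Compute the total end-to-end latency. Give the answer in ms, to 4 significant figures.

3.343 ms

L = 88000 bits.
Transmission delay per hop = L/R = 88000/299000000 = 0.294314 ms; 4 hops → 1.17726 ms.
Propagation delays (d/s per hop): 1.7, 0.283, 0.165, 0.0181863 ms; sum = 2.16619 ms.
End-to-end = 3.343 ms.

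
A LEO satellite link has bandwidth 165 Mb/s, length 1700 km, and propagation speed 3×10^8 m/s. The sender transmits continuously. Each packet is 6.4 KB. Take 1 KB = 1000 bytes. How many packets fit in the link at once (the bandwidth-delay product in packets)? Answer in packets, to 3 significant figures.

Propagation delay = 1700000 / 300000000 = 0.00566667 s.
BDP = R × t_prop = 165000000 × 0.00566667 = 935000 bits.
In packets of 51200 bits: 18.3 packets.

18.3 packets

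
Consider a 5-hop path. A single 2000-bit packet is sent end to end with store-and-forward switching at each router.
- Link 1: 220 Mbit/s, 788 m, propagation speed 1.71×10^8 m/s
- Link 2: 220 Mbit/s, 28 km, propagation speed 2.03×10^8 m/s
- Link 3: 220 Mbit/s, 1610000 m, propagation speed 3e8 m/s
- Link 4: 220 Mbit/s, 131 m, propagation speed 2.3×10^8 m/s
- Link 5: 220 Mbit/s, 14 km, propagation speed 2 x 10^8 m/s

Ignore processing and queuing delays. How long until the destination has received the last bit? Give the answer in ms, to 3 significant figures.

5.63 ms

Transmission delay per hop = L/R = 2000/220000000 = 0.00909091 ms; 5 hops → 0.0454545 ms.
Propagation delays (d/s per hop): 0.00460819, 0.137931, 5.36667, 0.000569565, 0.07 ms; sum = 5.57978 ms.
End-to-end = 5.63 ms.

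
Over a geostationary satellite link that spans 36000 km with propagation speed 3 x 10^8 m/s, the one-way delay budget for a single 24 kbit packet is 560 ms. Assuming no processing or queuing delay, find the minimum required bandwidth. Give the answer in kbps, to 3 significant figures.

54.5 kbps

Propagation delay = 36000000 / 300000000 = 120 ms.
Transmission budget = 560 − 120 = 440 ms.
R ≥ L / t_tx = 24000 bits / 0.44 s = 54.5 kbps.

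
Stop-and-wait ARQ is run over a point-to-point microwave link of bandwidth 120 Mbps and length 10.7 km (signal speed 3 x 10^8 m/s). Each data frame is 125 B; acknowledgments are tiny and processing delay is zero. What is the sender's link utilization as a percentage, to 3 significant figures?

10.5 %

t_tx = L/R = 1000/120000000 = 8.33333e-06 s.
t_prop = 10700/300000000 = 3.56667e-05 s; RTT = 7.13333e-05 s.
Cycle = t_tx + RTT = 7.96667e-05 s.
Utilization = t_tx / cycle = 8.33333e-06/7.96667e-05 = 10.5 %.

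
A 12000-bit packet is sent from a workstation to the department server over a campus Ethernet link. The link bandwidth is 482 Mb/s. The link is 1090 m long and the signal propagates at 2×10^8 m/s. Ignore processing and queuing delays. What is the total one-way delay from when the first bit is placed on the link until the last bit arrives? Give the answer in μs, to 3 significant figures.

30.3 μs

Transmission delay = L/R = 12000 / 482000000 = 24.8963 μs.
Propagation delay = d/s = 1090 m / 200000000 m/s = 5.45 μs.
Total = 30.3 μs.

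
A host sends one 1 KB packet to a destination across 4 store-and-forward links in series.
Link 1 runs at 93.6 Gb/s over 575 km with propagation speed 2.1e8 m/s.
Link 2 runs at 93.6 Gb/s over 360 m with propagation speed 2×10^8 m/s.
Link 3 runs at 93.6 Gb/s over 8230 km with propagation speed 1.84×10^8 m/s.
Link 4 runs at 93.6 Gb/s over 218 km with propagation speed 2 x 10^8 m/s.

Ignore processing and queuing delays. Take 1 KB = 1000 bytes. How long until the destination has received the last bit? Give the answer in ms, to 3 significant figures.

48.6 ms

L = 8000 bits.
Transmission delay per hop = L/R = 8000/93600000000 = 8.54701e-05 ms; 4 hops → 0.00034188 ms.
Propagation delays (d/s per hop): 2.7381, 0.0018, 44.7283, 1.09 ms; sum = 48.5582 ms.
End-to-end = 48.6 ms.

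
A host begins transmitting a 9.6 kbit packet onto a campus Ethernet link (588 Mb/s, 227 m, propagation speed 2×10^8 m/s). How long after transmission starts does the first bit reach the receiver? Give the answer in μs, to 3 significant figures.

First bit experiences only propagation delay: d/s = 227/200000000 = 1.14 μs.

1.14 μs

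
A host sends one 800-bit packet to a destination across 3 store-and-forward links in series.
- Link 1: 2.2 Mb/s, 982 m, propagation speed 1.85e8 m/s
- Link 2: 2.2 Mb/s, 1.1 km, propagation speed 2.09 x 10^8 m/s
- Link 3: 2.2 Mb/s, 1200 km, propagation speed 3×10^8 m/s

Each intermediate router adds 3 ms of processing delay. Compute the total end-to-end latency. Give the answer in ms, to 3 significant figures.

Transmission delay per hop = L/R = 800/2200000 = 0.363636 ms; 3 hops → 1.09091 ms.
Propagation delays (d/s per hop): 0.00530811, 0.00526316, 4 ms; sum = 4.01057 ms.
Processing at 2 router(s): 2 × 3 ms = 6 ms.
End-to-end = 11.1 ms.

11.1 ms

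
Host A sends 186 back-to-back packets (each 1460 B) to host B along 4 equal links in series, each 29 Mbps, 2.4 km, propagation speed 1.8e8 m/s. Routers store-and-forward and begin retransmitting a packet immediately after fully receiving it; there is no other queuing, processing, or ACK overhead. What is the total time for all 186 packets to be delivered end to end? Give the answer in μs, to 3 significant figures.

76200 μs

Per-hop transmission t_tx = L/R = 11680/29000000 = 402.759 μs.
Per-hop propagation t_prop = 2400/180000000 = 13.3333 μs.
Pipeline fill: first packet needs 4·t_tx to clear all hops; remaining 185 packets each add one t_tx.
Total = (4+186-1)·t_tx + 4·t_prop = 189·402.759 + 4·13.3333 = 76200 μs.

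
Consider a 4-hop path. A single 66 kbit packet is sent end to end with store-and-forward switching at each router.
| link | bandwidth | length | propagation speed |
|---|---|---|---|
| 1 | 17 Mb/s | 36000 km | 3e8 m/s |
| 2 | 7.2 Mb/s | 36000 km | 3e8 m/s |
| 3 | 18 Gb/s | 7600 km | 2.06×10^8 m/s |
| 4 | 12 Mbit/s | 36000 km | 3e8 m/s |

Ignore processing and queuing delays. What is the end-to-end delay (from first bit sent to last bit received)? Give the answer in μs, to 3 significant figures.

L = 66000 bits.
Transmission delays (L/R per hop): 3882.35, 9166.67, 3.66667, 5500 μs; sum = 18552.7 μs.
Propagation delays (d/s per hop): 120000, 120000, 36893.2, 120000 μs; sum = 396893 μs.
End-to-end = 415000 μs.

415000 μs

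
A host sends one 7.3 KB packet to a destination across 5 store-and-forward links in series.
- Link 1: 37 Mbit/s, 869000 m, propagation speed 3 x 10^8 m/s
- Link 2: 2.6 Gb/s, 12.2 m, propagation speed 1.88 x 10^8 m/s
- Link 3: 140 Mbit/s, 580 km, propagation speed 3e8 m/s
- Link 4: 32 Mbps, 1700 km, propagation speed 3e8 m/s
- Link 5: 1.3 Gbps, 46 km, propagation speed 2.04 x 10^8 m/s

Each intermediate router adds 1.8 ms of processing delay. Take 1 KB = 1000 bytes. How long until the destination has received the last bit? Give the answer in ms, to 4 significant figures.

L = 58400 bits.
Transmission delays (L/R per hop): 1.57838, 0.0224615, 0.417143, 1.825, 0.0449231 ms; sum = 3.88791 ms.
Propagation delays (d/s per hop): 2.89667, 6.48936e-05, 1.93333, 5.66667, 0.22549 ms; sum = 10.7222 ms.
Processing at 4 router(s): 4 × 1.8 ms = 7.2 ms.
End-to-end = 21.81 ms.

21.81 ms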